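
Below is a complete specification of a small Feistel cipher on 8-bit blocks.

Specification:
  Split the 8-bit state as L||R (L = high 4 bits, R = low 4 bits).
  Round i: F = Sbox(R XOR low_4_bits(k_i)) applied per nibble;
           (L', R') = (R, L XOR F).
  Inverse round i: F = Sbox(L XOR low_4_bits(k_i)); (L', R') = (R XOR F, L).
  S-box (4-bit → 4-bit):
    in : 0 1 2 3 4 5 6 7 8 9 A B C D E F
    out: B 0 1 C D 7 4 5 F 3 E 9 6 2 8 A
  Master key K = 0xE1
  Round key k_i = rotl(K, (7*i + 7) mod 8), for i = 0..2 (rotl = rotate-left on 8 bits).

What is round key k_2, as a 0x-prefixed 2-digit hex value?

0x3C

K = 0xE1
k_0 = rotl(K, (7*0+7) mod 8) = rotl(K, 7) = 0xF0
k_1 = rotl(K, (7*1+7) mod 8) = rotl(K, 6) = 0x78
k_2 = rotl(K, (7*2+7) mod 8) = rotl(K, 5) = 0x3C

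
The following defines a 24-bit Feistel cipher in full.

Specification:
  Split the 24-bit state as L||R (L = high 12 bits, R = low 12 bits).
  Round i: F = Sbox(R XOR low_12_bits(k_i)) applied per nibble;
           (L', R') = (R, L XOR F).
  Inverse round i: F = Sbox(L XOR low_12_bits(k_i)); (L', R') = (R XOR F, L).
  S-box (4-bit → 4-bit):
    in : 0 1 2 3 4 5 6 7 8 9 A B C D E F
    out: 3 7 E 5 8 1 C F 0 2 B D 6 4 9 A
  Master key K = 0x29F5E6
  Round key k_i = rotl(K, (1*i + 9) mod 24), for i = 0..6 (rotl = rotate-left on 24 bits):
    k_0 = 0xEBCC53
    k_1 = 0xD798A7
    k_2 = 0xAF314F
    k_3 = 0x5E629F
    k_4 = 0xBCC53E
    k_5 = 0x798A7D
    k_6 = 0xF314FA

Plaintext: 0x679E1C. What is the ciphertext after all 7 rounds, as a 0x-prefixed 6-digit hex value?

s_0 = plaintext = 0x679E1C
s_1 = Round(s_0, k_0) = 0xE1C8F3
s_2 = Round(s_1, k_1) = 0x8F3D04
s_3 = Round(s_2, k_2) = 0xD04E7E
s_4 = Round(s_3, k_3) = 0xE7EB93
s_5 = Round(s_4, k_4) = 0xB937CA
s_6 = Round(s_5, k_5) = 0x7CAF4C
s_7 = Round(s_6, k_6) = 0xF4CA16

0xF4CA16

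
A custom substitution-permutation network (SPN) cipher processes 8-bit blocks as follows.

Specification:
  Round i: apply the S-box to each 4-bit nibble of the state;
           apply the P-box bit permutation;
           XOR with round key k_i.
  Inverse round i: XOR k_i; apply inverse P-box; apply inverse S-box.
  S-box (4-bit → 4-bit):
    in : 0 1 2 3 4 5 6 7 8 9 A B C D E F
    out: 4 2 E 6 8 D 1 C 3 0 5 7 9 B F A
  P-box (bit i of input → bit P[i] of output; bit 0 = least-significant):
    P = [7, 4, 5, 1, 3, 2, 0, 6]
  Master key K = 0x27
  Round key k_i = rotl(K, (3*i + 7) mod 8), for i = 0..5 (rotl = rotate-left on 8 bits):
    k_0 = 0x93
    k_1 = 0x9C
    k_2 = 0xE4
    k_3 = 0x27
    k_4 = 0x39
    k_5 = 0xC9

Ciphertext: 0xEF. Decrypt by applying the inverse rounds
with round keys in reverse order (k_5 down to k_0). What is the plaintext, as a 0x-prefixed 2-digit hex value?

s_0 = ciphertext = 0xEF
s_1 = InvRound(s_0, k_5) = 0x17
s_2 = InvRound(s_1, k_4) = 0x87
s_3 = InvRound(s_2, k_3) = 0x9A
s_4 = InvRound(s_3, k_2) = 0xD2
s_5 = InvRound(s_4, k_1) = 0xD4
s_6 = InvRound(s_5, k_0) = 0x24

0x24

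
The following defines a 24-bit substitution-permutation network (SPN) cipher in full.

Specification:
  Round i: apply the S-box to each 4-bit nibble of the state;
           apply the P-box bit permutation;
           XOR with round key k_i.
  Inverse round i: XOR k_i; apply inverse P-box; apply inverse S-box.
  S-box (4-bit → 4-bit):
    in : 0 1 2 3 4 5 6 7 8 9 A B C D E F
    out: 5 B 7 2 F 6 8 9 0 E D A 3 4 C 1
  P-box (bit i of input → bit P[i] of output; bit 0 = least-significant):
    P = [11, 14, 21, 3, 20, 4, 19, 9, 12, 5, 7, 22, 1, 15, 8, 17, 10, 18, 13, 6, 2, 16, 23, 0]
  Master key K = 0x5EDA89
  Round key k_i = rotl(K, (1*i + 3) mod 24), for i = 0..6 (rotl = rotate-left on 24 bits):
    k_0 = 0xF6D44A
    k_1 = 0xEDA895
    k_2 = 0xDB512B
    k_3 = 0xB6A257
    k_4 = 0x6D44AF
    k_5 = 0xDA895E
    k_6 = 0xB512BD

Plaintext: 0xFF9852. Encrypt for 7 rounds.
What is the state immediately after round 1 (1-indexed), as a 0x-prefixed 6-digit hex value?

0xDC195E

s_0 = plaintext = 0xFF9852
s_1 = Round(s_0, k_0) = 0xDC195E
s_2 = Round(s_1, k_1) = 0x032C2F
s_3 = Round(s_2, k_2) = 0x47C81D
s_4 = Round(s_3, k_3) = 0x072400
s_5 = Round(s_4, k_4) = 0x95D949
s_6 = Round(s_5, k_5) = 0x27EAE7
s_7 = Round(s_6, k_6) = 0x7E0D71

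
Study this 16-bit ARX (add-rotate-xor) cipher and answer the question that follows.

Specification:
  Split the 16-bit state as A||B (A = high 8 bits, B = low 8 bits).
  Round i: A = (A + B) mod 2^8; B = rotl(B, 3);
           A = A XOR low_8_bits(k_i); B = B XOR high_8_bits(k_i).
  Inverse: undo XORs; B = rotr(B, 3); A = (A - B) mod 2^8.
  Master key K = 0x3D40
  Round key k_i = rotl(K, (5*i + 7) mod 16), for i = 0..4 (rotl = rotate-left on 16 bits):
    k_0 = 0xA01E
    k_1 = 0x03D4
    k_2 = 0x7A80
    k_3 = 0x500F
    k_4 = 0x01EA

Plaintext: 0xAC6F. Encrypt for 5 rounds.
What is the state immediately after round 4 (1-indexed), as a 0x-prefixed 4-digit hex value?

0x2AF4

s_0 = plaintext = 0xAC6F
s_1 = Round(s_0, k_0) = 0x05DB
s_2 = Round(s_1, k_1) = 0x34DD
s_3 = Round(s_2, k_2) = 0x9194
s_4 = Round(s_3, k_3) = 0x2AF4
s_5 = Round(s_4, k_4) = 0xF4A6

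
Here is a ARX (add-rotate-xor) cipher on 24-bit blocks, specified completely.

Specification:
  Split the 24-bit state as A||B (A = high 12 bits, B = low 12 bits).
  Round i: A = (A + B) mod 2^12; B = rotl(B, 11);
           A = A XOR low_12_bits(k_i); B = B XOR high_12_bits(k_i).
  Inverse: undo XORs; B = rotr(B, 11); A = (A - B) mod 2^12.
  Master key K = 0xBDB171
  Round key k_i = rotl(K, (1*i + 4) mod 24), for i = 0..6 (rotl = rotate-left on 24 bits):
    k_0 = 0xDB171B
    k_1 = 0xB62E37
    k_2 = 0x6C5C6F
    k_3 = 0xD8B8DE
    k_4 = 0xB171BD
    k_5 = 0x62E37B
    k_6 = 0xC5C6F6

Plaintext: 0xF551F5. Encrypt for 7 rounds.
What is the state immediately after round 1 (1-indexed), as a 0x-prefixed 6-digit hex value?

s_0 = plaintext = 0xF551F5
s_1 = Round(s_0, k_0) = 0x65154B
s_2 = Round(s_1, k_1) = 0x5AB1C7
s_3 = Round(s_2, k_2) = 0xB1DE26
s_4 = Round(s_3, k_3) = 0x19DA98
s_5 = Round(s_4, k_4) = 0xD88E5B
s_6 = Round(s_5, k_5) = 0x898903
s_7 = Round(s_6, k_6) = 0x76D0DD

0x65154B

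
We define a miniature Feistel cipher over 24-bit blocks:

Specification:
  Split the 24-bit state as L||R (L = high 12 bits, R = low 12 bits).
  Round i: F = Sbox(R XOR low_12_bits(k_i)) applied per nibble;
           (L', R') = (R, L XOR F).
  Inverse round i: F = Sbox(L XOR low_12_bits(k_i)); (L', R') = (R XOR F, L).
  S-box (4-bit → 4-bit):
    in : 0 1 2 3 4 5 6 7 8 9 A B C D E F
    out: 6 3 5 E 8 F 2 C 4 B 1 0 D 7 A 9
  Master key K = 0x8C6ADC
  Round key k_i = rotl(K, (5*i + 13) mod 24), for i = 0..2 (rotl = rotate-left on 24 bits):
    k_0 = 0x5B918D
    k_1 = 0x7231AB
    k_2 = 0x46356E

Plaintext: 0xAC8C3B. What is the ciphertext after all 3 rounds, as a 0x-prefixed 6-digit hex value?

s_0 = plaintext = 0xAC8C3B
s_1 = Round(s_0, k_0) = 0xC3BDCA
s_2 = Round(s_1, k_1) = 0xDCA118
s_3 = Round(s_2, k_2) = 0x118508

0x118508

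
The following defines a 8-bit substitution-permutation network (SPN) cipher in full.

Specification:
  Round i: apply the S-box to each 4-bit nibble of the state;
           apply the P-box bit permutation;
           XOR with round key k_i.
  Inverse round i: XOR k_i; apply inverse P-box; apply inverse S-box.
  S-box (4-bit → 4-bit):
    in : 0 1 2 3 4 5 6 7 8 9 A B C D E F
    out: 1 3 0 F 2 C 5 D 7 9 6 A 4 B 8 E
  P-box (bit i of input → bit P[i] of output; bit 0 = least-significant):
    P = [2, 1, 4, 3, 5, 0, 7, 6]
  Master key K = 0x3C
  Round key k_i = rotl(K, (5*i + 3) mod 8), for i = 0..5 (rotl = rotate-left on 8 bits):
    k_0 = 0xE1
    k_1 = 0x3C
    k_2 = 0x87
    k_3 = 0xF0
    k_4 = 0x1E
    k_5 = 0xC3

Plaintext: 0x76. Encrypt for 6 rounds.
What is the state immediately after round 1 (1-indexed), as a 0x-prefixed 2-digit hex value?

0x15

s_0 = plaintext = 0x76
s_1 = Round(s_0, k_0) = 0x15
s_2 = Round(s_1, k_1) = 0x05
s_3 = Round(s_2, k_2) = 0xBF
s_4 = Round(s_3, k_3) = 0xAB
s_5 = Round(s_4, k_4) = 0x95
s_6 = Round(s_5, k_5) = 0xBB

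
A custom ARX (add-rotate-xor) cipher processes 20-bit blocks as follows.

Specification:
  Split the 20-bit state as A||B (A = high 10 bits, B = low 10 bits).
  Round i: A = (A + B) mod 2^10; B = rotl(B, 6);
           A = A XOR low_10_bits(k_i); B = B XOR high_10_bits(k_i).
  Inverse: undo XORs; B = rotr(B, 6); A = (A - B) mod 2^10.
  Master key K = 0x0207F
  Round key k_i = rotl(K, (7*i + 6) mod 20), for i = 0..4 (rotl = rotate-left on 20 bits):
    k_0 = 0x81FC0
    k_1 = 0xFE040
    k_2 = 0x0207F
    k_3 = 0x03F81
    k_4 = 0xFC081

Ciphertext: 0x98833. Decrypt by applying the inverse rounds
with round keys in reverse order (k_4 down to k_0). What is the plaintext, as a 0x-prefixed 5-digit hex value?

s_0 = ciphertext = 0x98833
s_1 = InvRound(s_0, k_4) = 0xA903F
s_2 = InvRound(s_1, k_3) = 0x89700
s_3 = InvRound(s_2, k_2) = 0x7388C
s_4 = InvRound(s_3, k_1) = 0x9074D
s_5 = InvRound(s_4, k_0) = 0x370A5

0x370A5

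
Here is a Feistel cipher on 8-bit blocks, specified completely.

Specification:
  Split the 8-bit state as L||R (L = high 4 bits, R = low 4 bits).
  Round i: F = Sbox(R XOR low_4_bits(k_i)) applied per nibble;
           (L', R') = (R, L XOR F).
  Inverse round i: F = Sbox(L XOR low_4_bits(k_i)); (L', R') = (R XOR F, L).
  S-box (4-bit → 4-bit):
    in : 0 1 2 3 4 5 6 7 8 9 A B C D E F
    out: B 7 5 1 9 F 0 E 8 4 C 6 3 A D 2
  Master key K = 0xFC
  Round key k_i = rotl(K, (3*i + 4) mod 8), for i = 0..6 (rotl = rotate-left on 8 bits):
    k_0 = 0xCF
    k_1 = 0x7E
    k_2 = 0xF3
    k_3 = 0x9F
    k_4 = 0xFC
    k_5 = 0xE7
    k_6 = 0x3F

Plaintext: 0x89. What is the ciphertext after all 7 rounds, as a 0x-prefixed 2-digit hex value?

0xAA

s_0 = plaintext = 0x89
s_1 = Round(s_0, k_0) = 0x98
s_2 = Round(s_1, k_1) = 0x89
s_3 = Round(s_2, k_2) = 0x94
s_4 = Round(s_3, k_3) = 0x4F
s_5 = Round(s_4, k_4) = 0xF5
s_6 = Round(s_5, k_5) = 0x5A
s_7 = Round(s_6, k_6) = 0xAA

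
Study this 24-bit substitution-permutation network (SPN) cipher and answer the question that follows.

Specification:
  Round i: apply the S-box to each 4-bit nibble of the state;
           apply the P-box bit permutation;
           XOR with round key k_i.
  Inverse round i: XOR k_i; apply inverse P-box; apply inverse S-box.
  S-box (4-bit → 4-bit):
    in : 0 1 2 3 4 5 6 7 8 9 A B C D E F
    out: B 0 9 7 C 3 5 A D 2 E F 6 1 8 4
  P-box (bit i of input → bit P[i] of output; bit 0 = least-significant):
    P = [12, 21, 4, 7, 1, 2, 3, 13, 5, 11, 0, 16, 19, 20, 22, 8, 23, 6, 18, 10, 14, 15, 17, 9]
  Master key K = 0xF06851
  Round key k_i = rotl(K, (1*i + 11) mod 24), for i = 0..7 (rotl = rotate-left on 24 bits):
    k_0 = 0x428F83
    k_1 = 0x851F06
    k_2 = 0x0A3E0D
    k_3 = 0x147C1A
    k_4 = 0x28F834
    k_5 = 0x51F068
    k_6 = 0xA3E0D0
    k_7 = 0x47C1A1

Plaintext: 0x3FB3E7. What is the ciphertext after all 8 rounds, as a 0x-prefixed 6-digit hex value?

0x7F2D1D

s_0 = plaintext = 0x3FB3E7
s_1 = Round(s_0, k_0) = 0x3C6622
s_2 = Round(s_1, k_1) = 0xCBEFE5
s_3 = Round(s_2, k_2) = 0xAC8B4C
s_4 = Round(s_3, k_3) = 0x7BD763
s_5 = Round(s_4, k_4) = 0x85666E
s_6 = Round(s_5, k_5) = 0x9BB283
s_7 = Round(s_6, k_6) = 0x5E55AA
s_8 = Round(s_7, k_7) = 0x7F2D1D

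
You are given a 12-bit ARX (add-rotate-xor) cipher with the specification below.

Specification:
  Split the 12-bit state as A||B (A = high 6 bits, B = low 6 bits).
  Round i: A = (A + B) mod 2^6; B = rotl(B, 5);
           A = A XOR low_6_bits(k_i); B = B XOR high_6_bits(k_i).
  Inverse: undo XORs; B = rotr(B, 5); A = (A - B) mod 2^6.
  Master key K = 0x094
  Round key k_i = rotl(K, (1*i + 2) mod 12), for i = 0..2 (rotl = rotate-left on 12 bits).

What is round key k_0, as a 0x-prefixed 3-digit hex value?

0x250

K = 0x094
k_0 = rotl(K, (1*0+2) mod 12) = rotl(K, 2) = 0x250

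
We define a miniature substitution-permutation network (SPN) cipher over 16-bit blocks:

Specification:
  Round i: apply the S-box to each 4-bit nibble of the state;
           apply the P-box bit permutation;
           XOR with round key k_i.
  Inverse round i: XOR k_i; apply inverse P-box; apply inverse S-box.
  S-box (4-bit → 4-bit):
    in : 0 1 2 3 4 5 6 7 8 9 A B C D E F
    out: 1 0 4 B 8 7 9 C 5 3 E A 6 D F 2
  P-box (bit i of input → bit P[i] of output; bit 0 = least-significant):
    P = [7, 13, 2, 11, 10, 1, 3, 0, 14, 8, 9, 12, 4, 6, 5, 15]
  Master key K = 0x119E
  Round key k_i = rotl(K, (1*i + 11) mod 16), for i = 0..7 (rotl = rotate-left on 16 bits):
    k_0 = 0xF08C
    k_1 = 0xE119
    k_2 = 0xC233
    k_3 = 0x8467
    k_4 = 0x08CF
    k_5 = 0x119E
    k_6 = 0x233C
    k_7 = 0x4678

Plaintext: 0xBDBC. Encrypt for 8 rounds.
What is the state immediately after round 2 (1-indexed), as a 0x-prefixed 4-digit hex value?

s_0 = plaintext = 0xBDBC
s_1 = Round(s_0, k_0) = 0x02CB
s_2 = Round(s_1, k_1) = 0xCB03
s_3 = Round(s_2, k_2) = 0xFFD3
s_4 = Round(s_3, k_3) = 0xA9AE
s_5 = Round(s_4, k_4) = 0xE120
s_6 = Round(s_5, k_5) = 0x9166
s_7 = Round(s_6, k_6) = 0x2FED
s_8 = Round(s_7, k_7) = 0x4BD7

0xCB03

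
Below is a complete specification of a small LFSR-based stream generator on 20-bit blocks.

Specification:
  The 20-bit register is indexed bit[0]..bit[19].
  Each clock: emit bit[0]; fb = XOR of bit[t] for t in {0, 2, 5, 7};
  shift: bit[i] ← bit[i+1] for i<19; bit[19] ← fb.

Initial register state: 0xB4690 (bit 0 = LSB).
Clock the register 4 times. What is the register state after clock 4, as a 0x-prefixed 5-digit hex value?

0xDB469

reg_0 = 0xB4690
clock 1: out=0, reg = 0xDA348
clock 2: out=0, reg = 0x6D1A4
clock 3: out=0, reg = 0xB68D2
clock 4: out=0, reg = 0xDB469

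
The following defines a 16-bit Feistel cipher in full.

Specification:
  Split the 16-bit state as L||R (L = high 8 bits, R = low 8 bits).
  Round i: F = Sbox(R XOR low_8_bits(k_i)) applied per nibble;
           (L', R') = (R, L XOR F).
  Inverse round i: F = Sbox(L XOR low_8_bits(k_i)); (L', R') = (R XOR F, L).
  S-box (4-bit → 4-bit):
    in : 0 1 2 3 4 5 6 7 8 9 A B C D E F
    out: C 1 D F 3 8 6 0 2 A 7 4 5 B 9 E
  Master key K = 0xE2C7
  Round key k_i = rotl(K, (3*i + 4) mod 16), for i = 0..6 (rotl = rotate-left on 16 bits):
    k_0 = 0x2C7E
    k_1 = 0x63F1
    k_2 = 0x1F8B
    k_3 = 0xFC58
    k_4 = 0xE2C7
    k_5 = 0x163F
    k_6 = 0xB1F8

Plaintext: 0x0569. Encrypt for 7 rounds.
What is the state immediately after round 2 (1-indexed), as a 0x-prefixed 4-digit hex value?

0x15FA

s_0 = plaintext = 0x0569
s_1 = Round(s_0, k_0) = 0x6915
s_2 = Round(s_1, k_1) = 0x15FA
s_3 = Round(s_2, k_2) = 0xFA14
s_4 = Round(s_3, k_3) = 0x14CF
s_5 = Round(s_4, k_4) = 0xCFD6
s_6 = Round(s_5, k_5) = 0xD655
s_7 = Round(s_6, k_6) = 0x55AD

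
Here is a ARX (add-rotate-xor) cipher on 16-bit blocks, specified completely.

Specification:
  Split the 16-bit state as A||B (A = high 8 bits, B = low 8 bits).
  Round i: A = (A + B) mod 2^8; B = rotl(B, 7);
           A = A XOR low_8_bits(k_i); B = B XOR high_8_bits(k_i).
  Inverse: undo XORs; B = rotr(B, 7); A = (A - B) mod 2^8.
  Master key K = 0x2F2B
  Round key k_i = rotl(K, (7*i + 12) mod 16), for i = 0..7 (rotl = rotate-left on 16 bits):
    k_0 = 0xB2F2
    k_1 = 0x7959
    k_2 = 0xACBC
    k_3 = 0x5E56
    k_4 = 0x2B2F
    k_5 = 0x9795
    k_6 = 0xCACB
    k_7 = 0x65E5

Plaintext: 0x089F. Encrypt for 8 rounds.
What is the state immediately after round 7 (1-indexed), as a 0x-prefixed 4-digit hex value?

0xF8F4

s_0 = plaintext = 0x089F
s_1 = Round(s_0, k_0) = 0x557D
s_2 = Round(s_1, k_1) = 0x8BC7
s_3 = Round(s_2, k_2) = 0xEE4F
s_4 = Round(s_3, k_3) = 0x6BF9
s_5 = Round(s_4, k_4) = 0x4BD7
s_6 = Round(s_5, k_5) = 0xB77C
s_7 = Round(s_6, k_6) = 0xF8F4
s_8 = Round(s_7, k_7) = 0x091F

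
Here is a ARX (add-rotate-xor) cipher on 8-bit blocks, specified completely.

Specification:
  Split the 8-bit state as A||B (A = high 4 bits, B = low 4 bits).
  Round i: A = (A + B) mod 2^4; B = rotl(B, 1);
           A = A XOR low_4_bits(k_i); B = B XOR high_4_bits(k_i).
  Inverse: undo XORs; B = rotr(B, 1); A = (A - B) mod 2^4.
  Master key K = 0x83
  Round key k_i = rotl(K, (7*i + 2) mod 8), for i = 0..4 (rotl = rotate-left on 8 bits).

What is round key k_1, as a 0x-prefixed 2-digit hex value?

0x07

K = 0x83
k_0 = rotl(K, (7*0+2) mod 8) = rotl(K, 2) = 0x0E
k_1 = rotl(K, (7*1+2) mod 8) = rotl(K, 1) = 0x07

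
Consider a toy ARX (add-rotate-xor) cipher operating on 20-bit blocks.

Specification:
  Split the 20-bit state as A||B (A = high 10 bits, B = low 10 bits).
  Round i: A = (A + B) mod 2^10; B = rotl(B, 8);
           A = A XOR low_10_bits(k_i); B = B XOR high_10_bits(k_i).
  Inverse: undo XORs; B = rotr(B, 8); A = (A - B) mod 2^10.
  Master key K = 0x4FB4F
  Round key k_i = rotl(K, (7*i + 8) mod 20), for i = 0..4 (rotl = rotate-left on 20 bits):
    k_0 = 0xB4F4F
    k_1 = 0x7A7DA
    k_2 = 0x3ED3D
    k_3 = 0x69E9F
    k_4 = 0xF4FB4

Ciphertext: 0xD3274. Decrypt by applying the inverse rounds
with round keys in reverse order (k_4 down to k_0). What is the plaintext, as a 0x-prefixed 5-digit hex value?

0xEF9D8

s_0 = ciphertext = 0xD3274
s_1 = InvRound(s_0, k_4) = 0x96E9D
s_2 = InvRound(s_1, k_3) = 0xF64EB
s_3 = InvRound(s_2, k_2) = 0xA9040
s_4 = InvRound(s_3, k_1) = 0xB66A5
s_5 = InvRound(s_4, k_0) = 0xEF9D8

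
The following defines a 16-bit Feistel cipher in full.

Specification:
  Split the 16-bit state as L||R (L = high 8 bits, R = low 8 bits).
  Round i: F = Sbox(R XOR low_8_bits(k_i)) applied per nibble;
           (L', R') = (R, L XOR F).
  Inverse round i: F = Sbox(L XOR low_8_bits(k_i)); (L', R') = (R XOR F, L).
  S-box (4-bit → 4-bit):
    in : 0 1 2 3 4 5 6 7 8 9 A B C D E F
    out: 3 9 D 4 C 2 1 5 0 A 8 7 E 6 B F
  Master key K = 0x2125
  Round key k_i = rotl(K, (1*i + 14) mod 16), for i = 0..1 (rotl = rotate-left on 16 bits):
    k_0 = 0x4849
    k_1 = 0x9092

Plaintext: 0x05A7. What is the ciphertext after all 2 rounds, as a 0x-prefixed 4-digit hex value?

s_0 = plaintext = 0x05A7
s_1 = Round(s_0, k_0) = 0xA7BE
s_2 = Round(s_1, k_1) = 0xBE79

0xBE79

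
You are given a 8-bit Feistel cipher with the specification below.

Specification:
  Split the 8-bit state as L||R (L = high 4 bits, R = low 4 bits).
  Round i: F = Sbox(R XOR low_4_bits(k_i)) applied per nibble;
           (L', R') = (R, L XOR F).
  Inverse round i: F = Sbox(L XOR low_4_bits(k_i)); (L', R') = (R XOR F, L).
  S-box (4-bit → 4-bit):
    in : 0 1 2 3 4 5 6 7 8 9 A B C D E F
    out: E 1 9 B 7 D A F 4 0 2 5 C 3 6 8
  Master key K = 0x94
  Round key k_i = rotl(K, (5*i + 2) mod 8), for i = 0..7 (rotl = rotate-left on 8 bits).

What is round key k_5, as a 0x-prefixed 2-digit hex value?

K = 0x94
k_0 = rotl(K, (5*0+2) mod 8) = rotl(K, 2) = 0x52
k_1 = rotl(K, (5*1+2) mod 8) = rotl(K, 7) = 0x4A
k_2 = rotl(K, (5*2+2) mod 8) = rotl(K, 4) = 0x49
k_3 = rotl(K, (5*3+2) mod 8) = rotl(K, 1) = 0x29
k_4 = rotl(K, (5*4+2) mod 8) = rotl(K, 6) = 0x25
k_5 = rotl(K, (5*5+2) mod 8) = rotl(K, 3) = 0xA4

0xA4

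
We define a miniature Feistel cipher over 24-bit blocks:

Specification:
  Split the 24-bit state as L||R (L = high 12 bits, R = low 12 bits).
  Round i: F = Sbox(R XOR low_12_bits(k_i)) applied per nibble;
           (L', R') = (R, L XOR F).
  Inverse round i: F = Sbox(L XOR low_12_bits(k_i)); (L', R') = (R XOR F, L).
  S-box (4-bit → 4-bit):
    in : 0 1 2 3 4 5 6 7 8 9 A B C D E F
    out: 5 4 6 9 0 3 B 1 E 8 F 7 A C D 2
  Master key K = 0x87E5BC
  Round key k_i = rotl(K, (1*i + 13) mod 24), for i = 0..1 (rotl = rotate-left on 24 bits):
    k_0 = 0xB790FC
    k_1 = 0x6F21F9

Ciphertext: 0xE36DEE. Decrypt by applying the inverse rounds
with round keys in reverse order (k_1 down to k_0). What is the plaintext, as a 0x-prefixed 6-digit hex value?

s_0 = ciphertext = 0xE36DEE
s_1 = InvRound(s_0, k_1) = 0xF4CE36
s_2 = InvRound(s_1, k_0) = 0xC43F4C

0xC43F4C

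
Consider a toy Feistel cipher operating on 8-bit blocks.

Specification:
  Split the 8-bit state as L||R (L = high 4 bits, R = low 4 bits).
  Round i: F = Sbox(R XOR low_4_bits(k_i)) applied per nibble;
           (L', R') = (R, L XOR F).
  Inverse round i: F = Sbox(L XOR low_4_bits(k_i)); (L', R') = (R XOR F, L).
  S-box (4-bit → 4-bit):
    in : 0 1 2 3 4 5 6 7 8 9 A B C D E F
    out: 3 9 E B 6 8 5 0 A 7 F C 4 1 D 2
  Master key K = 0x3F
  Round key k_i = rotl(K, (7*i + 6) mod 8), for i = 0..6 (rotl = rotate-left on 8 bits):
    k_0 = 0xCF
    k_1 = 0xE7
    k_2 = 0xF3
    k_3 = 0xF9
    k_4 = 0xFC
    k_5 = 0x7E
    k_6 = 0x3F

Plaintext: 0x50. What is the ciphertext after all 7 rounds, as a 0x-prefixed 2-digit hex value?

0x28

s_0 = plaintext = 0x50
s_1 = Round(s_0, k_0) = 0x07
s_2 = Round(s_1, k_1) = 0x73
s_3 = Round(s_2, k_2) = 0x34
s_4 = Round(s_3, k_3) = 0x42
s_5 = Round(s_4, k_4) = 0x29
s_6 = Round(s_5, k_5) = 0x92
s_7 = Round(s_6, k_6) = 0x28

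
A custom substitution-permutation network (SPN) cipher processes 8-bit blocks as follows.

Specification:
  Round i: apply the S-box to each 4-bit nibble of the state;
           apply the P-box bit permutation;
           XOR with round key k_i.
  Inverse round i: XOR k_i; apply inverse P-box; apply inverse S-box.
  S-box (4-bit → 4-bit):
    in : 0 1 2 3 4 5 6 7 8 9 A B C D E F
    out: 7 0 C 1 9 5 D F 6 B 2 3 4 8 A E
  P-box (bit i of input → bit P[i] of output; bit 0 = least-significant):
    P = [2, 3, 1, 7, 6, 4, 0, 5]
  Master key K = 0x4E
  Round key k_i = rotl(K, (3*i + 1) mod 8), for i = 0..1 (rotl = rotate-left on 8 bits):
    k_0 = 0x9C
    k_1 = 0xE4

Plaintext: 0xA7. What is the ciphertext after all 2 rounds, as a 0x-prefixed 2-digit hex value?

s_0 = plaintext = 0xA7
s_1 = Round(s_0, k_0) = 0x02
s_2 = Round(s_1, k_1) = 0x37

0x37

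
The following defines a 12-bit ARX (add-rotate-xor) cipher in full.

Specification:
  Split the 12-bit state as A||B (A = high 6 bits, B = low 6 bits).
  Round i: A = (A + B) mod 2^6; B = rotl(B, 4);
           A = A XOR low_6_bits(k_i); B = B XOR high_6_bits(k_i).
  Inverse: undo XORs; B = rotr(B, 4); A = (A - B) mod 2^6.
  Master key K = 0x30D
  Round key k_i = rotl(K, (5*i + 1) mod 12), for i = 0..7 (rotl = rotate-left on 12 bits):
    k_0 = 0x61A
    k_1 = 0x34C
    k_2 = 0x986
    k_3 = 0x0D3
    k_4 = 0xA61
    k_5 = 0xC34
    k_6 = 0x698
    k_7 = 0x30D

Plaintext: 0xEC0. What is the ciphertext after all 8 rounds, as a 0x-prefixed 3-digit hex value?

s_0 = plaintext = 0xEC0
s_1 = Round(s_0, k_0) = 0x858
s_2 = Round(s_1, k_1) = 0xD4B
s_3 = Round(s_2, k_2) = 0x194
s_4 = Round(s_3, k_3) = 0x246
s_5 = Round(s_4, k_4) = 0xB88
s_6 = Round(s_5, k_5) = 0x0B2
s_7 = Round(s_6, k_6) = 0xB36
s_8 = Round(s_7, k_7) = 0xBE1

0xBE1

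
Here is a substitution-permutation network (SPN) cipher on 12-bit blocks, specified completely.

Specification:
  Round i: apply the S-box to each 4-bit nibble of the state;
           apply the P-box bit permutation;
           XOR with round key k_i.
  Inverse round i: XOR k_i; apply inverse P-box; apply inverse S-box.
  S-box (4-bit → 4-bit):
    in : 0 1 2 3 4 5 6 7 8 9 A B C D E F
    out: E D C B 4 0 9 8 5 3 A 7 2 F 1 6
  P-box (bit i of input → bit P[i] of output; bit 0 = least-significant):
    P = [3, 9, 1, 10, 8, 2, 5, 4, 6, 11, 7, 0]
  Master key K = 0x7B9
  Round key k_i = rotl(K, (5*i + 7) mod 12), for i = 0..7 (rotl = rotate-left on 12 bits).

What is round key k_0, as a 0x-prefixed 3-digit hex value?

0xCBD

K = 0x7B9
k_0 = rotl(K, (5*0+7) mod 12) = rotl(K, 7) = 0xCBD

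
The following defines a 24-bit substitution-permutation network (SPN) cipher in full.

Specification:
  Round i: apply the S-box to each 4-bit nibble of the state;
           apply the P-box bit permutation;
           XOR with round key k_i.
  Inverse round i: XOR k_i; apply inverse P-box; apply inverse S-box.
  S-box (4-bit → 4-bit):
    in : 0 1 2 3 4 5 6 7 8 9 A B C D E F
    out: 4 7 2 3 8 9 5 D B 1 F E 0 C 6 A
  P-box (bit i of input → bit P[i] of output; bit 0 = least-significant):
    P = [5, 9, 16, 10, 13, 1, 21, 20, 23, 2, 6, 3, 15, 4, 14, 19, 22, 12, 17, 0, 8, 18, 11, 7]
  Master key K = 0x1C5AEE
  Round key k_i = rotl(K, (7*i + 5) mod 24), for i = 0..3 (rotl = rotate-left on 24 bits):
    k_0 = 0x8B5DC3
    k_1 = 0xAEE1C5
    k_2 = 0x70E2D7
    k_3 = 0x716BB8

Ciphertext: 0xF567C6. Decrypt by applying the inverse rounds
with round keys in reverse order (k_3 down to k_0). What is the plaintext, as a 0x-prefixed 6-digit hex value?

0x4B548E

s_0 = ciphertext = 0xF567C6
s_1 = InvRound(s_0, k_3) = 0xEC2A25
s_2 = InvRound(s_1, k_2) = 0xBCA6F9
s_3 = InvRound(s_2, k_1) = 0x90EF48
s_4 = InvRound(s_3, k_0) = 0x4B548E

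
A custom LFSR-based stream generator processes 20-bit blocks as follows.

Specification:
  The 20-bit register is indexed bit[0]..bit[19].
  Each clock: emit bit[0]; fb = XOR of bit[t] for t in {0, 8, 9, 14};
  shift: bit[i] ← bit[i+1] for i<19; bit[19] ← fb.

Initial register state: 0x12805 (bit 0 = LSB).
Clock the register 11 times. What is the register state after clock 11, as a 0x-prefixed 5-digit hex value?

0xDFA25

reg_0 = 0x12805
clock 1: out=1, reg = 0x89402
clock 2: out=0, reg = 0x44A01
clock 3: out=1, reg = 0xA2500
clock 4: out=0, reg = 0xD1280
clock 5: out=0, reg = 0xE8940
clock 6: out=0, reg = 0xF44A0
clock 7: out=0, reg = 0xFA250
clock 8: out=0, reg = 0xFD128
clock 9: out=0, reg = 0x7E894
clock 10: out=0, reg = 0xBF44A
clock 11: out=0, reg = 0xDFA25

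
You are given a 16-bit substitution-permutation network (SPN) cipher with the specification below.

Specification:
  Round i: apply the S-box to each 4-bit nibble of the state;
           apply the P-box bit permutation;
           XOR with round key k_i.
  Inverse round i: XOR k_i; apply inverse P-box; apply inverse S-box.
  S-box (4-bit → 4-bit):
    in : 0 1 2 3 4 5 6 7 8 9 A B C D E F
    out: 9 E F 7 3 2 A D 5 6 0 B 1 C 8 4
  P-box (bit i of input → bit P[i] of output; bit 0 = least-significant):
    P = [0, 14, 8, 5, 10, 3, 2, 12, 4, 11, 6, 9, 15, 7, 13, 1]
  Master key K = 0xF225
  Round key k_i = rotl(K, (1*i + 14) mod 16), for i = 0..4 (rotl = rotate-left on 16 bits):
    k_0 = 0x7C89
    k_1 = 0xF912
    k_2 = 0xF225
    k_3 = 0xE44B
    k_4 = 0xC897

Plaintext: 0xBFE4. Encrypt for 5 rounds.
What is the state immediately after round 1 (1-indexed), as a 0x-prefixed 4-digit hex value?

0xAC4A

s_0 = plaintext = 0xBFE4
s_1 = Round(s_0, k_0) = 0xAC4A
s_2 = Round(s_1, k_1) = 0xFD0A
s_3 = Round(s_2, k_2) = 0xC465
s_4 = Round(s_3, k_3) = 0x3C53
s_5 = Round(s_4, k_4) = 0x290E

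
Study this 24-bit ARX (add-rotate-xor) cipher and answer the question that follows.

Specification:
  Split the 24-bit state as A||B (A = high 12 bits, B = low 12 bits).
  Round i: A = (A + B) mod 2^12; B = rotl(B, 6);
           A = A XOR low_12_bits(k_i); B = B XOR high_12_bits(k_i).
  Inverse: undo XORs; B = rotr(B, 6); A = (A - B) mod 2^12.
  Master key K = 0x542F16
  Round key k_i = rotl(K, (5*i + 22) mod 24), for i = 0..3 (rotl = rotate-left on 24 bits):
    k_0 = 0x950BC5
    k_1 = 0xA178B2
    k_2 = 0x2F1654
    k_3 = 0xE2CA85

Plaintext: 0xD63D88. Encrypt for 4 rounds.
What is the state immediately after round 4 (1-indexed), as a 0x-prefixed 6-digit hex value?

0x4B61DD

s_0 = plaintext = 0xD63D88
s_1 = Round(s_0, k_0) = 0x12EB66
s_2 = Round(s_1, k_1) = 0x4263BA
s_3 = Round(s_2, k_2) = 0x1B4C7F
s_4 = Round(s_3, k_3) = 0x4B61DD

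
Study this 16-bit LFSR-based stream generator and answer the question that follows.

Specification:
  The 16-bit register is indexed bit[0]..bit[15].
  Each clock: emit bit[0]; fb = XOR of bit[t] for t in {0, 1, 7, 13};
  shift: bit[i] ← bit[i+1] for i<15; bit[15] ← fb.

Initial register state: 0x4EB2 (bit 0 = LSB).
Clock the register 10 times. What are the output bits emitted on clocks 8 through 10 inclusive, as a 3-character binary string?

reg_0 = 0x4EB2
clock 1: out=0, reg = 0x2759
clock 2: out=1, reg = 0x13AC
clock 3: out=0, reg = 0x89D6
clock 4: out=0, reg = 0x44EB
clock 5: out=1, reg = 0xA275
clock 6: out=1, reg = 0x513A
clock 7: out=0, reg = 0xA89D
clock 8: out=1, reg = 0xD44E
clock 9: out=0, reg = 0xEA27
clock 10: out=1, reg = 0xF513

101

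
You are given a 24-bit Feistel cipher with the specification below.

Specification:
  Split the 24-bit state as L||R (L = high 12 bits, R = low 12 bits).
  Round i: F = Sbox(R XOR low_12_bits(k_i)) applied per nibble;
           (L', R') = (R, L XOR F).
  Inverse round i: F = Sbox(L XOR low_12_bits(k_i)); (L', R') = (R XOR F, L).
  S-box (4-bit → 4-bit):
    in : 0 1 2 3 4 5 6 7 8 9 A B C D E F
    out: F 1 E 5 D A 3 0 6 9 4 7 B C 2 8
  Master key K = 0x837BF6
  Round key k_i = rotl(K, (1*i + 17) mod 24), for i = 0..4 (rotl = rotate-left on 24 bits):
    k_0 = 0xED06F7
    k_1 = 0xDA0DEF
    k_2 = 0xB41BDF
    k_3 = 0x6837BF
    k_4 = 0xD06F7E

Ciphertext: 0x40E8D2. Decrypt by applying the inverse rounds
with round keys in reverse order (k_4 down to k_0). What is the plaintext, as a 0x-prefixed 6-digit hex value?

0x330524

s_0 = ciphertext = 0x40E8D2
s_1 = InvRound(s_0, k_4) = 0xFDD40E
s_2 = InvRound(s_1, k_3) = 0x230FDD
s_3 = InvRound(s_2, k_2) = 0x6F5230
s_4 = InvRound(s_3, k_1) = 0x5246F5
s_5 = InvRound(s_4, k_0) = 0x330524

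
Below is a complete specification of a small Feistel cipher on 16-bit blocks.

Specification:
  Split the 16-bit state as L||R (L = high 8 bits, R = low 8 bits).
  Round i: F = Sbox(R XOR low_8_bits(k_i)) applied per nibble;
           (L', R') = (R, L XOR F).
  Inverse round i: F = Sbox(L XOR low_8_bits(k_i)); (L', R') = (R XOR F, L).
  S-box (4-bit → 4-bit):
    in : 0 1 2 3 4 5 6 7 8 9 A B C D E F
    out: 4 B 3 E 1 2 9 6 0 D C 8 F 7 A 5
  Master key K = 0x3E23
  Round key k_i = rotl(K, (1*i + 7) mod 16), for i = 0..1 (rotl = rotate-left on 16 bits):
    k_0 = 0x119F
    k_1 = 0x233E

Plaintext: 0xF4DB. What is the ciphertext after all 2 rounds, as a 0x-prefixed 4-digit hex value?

s_0 = plaintext = 0xF4DB
s_1 = Round(s_0, k_0) = 0xDBE5
s_2 = Round(s_1, k_1) = 0xE5A3

0xE5A3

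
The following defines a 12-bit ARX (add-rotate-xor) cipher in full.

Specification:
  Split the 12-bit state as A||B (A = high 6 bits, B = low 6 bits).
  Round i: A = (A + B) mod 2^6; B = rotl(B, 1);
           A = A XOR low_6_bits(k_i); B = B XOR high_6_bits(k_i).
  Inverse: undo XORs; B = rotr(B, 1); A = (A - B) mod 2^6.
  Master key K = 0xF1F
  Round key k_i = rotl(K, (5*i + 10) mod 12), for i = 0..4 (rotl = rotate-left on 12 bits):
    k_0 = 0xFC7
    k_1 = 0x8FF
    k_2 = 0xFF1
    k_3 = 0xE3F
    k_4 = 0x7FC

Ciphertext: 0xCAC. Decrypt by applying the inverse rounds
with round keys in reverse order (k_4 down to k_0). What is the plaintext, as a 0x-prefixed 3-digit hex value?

s_0 = ciphertext = 0xCAC
s_1 = InvRound(s_0, k_4) = 0x579
s_2 = InvRound(s_1, k_3) = 0x2A0
s_3 = InvRound(s_2, k_2) = 0x32F
s_4 = InvRound(s_3, k_1) = 0xB46
s_5 = InvRound(s_4, k_0) = 0xBBC

0xBBC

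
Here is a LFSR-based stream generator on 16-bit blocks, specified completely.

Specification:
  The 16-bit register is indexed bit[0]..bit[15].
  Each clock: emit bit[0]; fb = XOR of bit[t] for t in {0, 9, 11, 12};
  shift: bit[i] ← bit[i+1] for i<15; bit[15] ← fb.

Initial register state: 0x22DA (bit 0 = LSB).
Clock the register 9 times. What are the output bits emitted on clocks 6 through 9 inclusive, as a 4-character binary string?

0110

reg_0 = 0x22DA
clock 1: out=0, reg = 0x916D
clock 2: out=1, reg = 0x48B6
clock 3: out=0, reg = 0xA45B
clock 4: out=1, reg = 0xD22D
clock 5: out=1, reg = 0xE916
clock 6: out=0, reg = 0xF48B
clock 7: out=1, reg = 0x7A45
clock 8: out=1, reg = 0x3D22
clock 9: out=0, reg = 0x1E91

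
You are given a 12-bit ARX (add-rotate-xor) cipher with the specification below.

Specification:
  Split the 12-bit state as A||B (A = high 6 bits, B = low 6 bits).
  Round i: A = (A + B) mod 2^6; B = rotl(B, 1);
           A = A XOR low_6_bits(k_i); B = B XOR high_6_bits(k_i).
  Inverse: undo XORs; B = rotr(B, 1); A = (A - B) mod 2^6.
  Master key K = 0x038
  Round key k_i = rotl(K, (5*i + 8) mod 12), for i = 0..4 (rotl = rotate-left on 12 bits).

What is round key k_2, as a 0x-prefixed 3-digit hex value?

K = 0x038
k_0 = rotl(K, (5*0+8) mod 12) = rotl(K, 8) = 0x803
k_1 = rotl(K, (5*1+8) mod 12) = rotl(K, 1) = 0x070
k_2 = rotl(K, (5*2+8) mod 12) = rotl(K, 6) = 0xE00

0xE00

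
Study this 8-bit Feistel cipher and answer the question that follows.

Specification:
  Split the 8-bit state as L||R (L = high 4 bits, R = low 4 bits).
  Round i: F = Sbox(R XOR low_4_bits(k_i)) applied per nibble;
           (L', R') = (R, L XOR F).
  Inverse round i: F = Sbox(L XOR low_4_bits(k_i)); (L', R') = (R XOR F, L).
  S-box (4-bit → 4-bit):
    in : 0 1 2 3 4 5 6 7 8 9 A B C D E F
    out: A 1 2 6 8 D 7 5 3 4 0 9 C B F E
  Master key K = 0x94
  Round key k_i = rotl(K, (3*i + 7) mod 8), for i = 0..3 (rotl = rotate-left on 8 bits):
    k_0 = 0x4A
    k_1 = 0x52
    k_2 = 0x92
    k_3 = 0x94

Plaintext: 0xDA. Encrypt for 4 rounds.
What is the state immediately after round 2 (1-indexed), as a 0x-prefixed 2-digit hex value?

s_0 = plaintext = 0xDA
s_1 = Round(s_0, k_0) = 0xA7
s_2 = Round(s_1, k_1) = 0x77
s_3 = Round(s_2, k_2) = 0x7A
s_4 = Round(s_3, k_3) = 0xA8

0x77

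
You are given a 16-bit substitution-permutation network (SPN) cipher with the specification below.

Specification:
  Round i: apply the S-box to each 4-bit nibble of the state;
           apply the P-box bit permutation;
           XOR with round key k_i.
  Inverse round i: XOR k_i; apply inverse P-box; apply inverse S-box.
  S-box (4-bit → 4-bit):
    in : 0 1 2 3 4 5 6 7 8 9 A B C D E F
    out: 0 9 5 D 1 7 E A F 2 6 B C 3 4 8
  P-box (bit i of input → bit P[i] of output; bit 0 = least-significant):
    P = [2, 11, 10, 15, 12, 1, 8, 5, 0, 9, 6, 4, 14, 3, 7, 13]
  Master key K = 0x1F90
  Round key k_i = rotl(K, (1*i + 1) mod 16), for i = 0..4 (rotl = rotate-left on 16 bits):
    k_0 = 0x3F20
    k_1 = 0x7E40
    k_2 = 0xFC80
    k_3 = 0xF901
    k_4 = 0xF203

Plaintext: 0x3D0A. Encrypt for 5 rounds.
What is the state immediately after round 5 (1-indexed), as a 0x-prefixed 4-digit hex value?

0x4544

s_0 = plaintext = 0x3D0A
s_1 = Round(s_0, k_0) = 0x51A1
s_2 = Round(s_1, k_1) = 0xBFDF
s_3 = Round(s_2, k_2) = 0x0C9A
s_4 = Round(s_3, k_3) = 0xF553
s_5 = Round(s_4, k_4) = 0x4544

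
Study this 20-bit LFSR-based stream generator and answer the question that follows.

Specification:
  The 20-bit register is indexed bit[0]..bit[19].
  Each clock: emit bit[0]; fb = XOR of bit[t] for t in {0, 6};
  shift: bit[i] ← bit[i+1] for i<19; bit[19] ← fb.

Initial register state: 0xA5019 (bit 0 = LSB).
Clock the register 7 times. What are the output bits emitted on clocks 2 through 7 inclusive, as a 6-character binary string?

001100

reg_0 = 0xA5019
clock 1: out=1, reg = 0xD280C
clock 2: out=0, reg = 0x69406
clock 3: out=0, reg = 0x34A03
clock 4: out=1, reg = 0x9A501
clock 5: out=1, reg = 0xCD280
clock 6: out=0, reg = 0x66940
clock 7: out=0, reg = 0xB34A0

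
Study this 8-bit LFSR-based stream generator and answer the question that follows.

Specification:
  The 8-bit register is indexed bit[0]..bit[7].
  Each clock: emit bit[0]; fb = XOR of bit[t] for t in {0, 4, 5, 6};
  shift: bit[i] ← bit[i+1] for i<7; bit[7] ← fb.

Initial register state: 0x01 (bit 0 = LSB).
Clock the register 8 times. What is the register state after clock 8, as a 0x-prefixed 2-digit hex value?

reg_0 = 0x01
clock 1: out=1, reg = 0x80
clock 2: out=0, reg = 0x40
clock 3: out=0, reg = 0xA0
clock 4: out=0, reg = 0xD0
clock 5: out=0, reg = 0x68
clock 6: out=0, reg = 0x34
clock 7: out=0, reg = 0x1A
clock 8: out=0, reg = 0x8D

0x8D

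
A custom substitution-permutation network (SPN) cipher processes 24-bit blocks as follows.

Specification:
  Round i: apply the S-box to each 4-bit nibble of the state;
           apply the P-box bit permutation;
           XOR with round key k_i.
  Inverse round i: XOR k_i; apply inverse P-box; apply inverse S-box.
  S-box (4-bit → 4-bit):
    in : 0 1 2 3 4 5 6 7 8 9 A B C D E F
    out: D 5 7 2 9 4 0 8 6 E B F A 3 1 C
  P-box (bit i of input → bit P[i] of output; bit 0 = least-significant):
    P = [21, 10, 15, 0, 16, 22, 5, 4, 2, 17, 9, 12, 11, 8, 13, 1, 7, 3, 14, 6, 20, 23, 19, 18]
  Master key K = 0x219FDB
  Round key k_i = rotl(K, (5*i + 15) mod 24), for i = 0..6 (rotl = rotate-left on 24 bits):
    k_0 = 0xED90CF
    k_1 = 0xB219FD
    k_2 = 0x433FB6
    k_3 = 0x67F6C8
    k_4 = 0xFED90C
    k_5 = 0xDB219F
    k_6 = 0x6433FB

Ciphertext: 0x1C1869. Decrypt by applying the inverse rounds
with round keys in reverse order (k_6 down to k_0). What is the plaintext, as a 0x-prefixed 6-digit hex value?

0xD3B33E

s_0 = ciphertext = 0x1C1869
s_1 = InvRound(s_0, k_6) = 0x1EB5CE
s_2 = InvRound(s_1, k_5) = 0xC767A9
s_3 = InvRound(s_2, k_4) = 0x1E101B
s_4 = InvRound(s_3, k_3) = 0x10F5AB
s_5 = InvRound(s_4, k_2) = 0xE8E2AF
s_6 = InvRound(s_5, k_1) = 0x1FB9C5
s_7 = InvRound(s_6, k_0) = 0xD3B33E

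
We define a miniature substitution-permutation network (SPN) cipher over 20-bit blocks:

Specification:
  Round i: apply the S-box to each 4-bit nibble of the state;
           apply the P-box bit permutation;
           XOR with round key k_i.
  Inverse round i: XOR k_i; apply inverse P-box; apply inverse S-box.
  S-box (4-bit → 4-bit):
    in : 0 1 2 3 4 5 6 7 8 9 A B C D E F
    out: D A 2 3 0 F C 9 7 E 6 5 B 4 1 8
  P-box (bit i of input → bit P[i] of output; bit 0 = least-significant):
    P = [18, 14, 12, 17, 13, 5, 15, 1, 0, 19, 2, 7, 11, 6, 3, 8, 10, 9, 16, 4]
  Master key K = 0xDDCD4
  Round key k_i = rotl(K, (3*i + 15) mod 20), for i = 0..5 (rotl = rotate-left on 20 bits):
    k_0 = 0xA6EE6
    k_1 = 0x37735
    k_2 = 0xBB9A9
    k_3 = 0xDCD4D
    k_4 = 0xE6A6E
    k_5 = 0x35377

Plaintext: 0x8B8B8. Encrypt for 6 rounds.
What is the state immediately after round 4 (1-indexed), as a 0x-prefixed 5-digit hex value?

0xF3019

s_0 = plaintext = 0x8B8B8
s_1 = Round(s_0, k_0) = 0x790EB
s_2 = Round(s_1, k_1) = 0x742E8
s_3 = Round(s_2, k_2) = 0x7CDB9
s_4 = Round(s_3, k_3) = 0xF3019
s_5 = Round(s_4, k_4) = 0xC3299
s_6 = Round(s_5, k_5) = 0x98D05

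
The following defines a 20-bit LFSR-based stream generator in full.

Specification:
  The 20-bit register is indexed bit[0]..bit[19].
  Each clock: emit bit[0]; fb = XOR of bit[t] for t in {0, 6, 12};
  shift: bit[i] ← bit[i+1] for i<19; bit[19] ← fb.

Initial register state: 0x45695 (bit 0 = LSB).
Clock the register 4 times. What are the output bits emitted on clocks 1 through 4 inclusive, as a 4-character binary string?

reg_0 = 0x45695
clock 1: out=1, reg = 0x22B4A
clock 2: out=0, reg = 0x915A5
clock 3: out=1, reg = 0x48AD2
clock 4: out=0, reg = 0xA4569

1010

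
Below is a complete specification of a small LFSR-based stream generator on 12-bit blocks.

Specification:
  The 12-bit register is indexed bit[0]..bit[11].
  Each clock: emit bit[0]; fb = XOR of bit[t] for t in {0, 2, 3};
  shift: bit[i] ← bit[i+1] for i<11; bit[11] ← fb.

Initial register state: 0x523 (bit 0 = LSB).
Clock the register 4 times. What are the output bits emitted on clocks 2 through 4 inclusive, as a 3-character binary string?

100

reg_0 = 0x523
clock 1: out=1, reg = 0xA91
clock 2: out=1, reg = 0xD48
clock 3: out=0, reg = 0xEA4
clock 4: out=0, reg = 0xF52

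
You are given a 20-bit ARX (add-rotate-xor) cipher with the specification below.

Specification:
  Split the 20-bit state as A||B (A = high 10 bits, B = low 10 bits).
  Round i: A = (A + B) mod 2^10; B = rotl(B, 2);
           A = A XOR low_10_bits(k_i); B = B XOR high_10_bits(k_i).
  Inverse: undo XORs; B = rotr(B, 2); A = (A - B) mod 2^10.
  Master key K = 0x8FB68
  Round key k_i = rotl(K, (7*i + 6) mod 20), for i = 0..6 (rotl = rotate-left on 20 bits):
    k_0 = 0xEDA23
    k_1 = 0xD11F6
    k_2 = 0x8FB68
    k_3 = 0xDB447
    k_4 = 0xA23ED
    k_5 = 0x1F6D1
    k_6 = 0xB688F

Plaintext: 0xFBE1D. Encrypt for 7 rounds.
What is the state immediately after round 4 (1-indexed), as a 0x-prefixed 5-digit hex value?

s_0 = plaintext = 0xFBE1D
s_1 = Round(s_0, k_0) = 0x0BFC0
s_2 = Round(s_1, k_1) = 0x86447
s_3 = Round(s_2, k_2) = 0x42322
s_4 = Round(s_3, k_3) = 0x1B7E6
s_5 = Round(s_4, k_4) = 0xEF913
s_6 = Round(s_5, k_5) = 0x80030
s_7 = Round(s_6, k_6) = 0xAFE1A

0x1B7E6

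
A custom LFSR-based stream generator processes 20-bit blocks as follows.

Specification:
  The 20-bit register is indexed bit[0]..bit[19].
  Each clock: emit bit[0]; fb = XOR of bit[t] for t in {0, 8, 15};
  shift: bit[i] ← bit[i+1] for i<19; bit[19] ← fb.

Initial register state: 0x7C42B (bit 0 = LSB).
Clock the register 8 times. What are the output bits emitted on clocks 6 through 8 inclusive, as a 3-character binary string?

reg_0 = 0x7C42B
clock 1: out=1, reg = 0x3E215
clock 2: out=1, reg = 0x1F10A
clock 3: out=0, reg = 0x0F885
clock 4: out=1, reg = 0x07C42
clock 5: out=0, reg = 0x03E21
clock 6: out=1, reg = 0x81F10
clock 7: out=0, reg = 0xC0F88
clock 8: out=0, reg = 0xE07C4

100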